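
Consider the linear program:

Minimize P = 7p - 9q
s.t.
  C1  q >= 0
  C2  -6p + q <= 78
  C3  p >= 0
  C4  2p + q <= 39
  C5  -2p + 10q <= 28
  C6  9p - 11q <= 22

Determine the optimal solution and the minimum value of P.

p = 0, q = 14/5, minimum P = -126/5

Feasible corners and P = 7p - 9q:
  (0, 0) → P = 0
  (22/9, 0) → P = 154/9
  (0, 14/5) → P = -126/5
  (132/17, 74/17) → P = 258/17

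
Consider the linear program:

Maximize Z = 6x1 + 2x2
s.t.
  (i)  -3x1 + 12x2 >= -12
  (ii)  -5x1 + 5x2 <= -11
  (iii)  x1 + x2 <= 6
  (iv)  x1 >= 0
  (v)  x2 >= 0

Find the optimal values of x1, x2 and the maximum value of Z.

x1 = 28/5, x2 = 2/5, maximum Z = 172/5

Extreme points and Z = 6x1 + 2x2:
  (28/5, 2/5) → Z = 172/5
  (4, 0) → Z = 24
  (41/10, 19/10) → Z = 142/5
  (11/5, 0) → Z = 66/5

The optimum lies where -3x1 + 12x2 = -12 and x1 + x2 = 6.
Solving simultaneously gives x1 = 28/5, x2 = 2/5.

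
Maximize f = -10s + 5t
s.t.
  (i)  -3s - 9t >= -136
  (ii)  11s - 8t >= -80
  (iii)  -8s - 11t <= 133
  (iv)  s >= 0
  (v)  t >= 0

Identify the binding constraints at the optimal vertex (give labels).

Vertices and f = -10s + 5t:
  (368/123, 1736/123) → f = 5000/123
  (136/3, 0) → f = -1360/3
  (0, 10) → f = 50
  (0, 0) → f = 0

The maximum is at (0, 10). Substituting into each constraint, equality holds for (ii) and (iv); the remaining constraints have slack.

(ii) and (iv)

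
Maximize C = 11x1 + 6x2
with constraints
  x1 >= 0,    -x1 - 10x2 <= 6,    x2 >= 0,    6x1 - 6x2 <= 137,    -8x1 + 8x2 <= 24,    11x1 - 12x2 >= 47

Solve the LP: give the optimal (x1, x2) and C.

x1 = 227, x2 = 1225/6, maximum C = 3722

The binding constraints are 6x1 - 6x2 = 137 and 11x1 - 12x2 = 47.
Solving simultaneously gives x1 = 227, x2 = 1225/6.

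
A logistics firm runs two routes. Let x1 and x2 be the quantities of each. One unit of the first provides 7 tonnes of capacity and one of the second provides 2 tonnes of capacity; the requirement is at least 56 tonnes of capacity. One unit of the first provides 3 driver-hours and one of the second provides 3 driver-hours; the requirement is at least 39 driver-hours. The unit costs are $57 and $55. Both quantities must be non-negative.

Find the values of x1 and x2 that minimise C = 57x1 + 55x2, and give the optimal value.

Corner points and C = 57x1 + 55x2:
  (0, 28) → C = 1540
  (13, 0) → C = 741
  (6, 7) → C = 727
The feasible region is unbounded (it extends along (0, 1), (1, 0)), but C strictly increases along every unbounded feasible direction, so there is no improving ray and the minimum is attained at a vertex.

The optimum lies where 7x1 + 2x2 = 56 and 3x1 + 3x2 = 39.
Solving simultaneously gives x1 = 6, x2 = 7.

x1 = 6, x2 = 7, minimum C = 727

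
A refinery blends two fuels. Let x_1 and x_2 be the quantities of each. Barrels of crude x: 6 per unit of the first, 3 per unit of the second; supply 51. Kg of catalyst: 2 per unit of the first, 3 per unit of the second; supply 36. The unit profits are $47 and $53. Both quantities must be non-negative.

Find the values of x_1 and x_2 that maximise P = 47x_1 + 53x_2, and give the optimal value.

x_1 = 15/4, x_2 = 19/2, maximum P = 2719/4

Vertices and P = 47x_1 + 53x_2:
  (0, 0) → P = 0
  (0, 12) → P = 636
  (17/2, 0) → P = 799/2
  (15/4, 19/2) → P = 2719/4

The optimum lies where 6x_1 + 3x_2 = 51 and 2x_1 + 3x_2 = 36.
Solving simultaneously gives x_1 = 15/4, x_2 = 19/2.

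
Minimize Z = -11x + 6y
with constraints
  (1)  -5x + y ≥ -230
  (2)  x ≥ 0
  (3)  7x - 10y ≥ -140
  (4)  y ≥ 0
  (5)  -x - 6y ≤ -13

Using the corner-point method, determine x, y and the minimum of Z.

x = 46, y = 0, minimum Z = -506

Extreme points and Z = -11x + 6y:
  (2440/43, 2310/43) → Z = -12980/43
  (46, 0) → Z = -506
  (0, 14) → Z = 84
  (0, 13/6) → Z = 13
  (13, 0) → Z = -143

The optimum lies where -5x + y = -230 and y = 0.
Solving simultaneously gives x = 46, y = 0.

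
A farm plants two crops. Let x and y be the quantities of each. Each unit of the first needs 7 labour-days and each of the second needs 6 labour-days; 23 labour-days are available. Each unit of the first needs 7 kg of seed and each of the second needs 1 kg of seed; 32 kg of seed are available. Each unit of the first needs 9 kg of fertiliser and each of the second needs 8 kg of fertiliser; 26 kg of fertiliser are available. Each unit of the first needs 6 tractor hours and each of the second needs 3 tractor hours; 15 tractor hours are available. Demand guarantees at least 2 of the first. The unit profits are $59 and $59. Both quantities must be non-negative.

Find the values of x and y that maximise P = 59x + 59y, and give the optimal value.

x = 2, y = 1, maximum P = 177

The optimum lies where 9x + 8y = 26 and 6x + 3y = 15.
Solving simultaneously gives x = 2, y = 1.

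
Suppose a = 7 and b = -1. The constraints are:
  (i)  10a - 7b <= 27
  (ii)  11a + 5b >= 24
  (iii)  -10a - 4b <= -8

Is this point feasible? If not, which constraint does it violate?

not feasible — violates (i)

Constraint (i): 10a - 7b = 77, which is not ≤ 27. All other constraints are satisfied.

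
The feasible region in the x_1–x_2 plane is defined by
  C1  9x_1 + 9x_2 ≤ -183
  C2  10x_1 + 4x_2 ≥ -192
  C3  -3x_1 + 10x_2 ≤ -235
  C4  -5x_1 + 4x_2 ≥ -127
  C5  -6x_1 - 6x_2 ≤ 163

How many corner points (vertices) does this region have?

4

Of the 9 pairwise boundary intersections, those satisfying every inequality are:
  (95/39, -296/13)
  (137/27, -686/27)
  (-110/39, -633/26)
  (55/27, -1577/54)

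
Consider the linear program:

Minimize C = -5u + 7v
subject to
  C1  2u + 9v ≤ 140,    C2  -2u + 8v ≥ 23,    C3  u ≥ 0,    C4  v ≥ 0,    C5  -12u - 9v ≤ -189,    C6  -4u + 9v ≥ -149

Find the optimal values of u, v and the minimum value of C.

u = 913/34, v = 163/17, minimum C = -2283/34

Corner points and C = -5u + 7v:
  (913/34, 163/17) → C = -2283/34
  (49/10, 217/15) → C = 2303/30
  (435/38, 109/19) → C = -649/38

The binding constraints are 2u + 9v = 140 and -2u + 8v = 23.
Solving simultaneously gives u = 913/34, v = 163/17.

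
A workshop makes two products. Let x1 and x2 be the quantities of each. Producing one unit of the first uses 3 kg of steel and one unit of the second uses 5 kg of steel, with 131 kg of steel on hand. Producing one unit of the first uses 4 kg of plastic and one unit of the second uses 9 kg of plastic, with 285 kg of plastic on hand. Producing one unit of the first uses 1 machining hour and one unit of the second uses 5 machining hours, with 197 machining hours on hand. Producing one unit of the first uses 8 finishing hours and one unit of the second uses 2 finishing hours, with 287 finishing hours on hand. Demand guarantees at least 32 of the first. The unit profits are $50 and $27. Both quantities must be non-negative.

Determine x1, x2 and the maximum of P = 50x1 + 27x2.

x1 = 69/2, x2 = 11/2, maximum P = 3747/2

Extreme points and P = 50x1 + 27x2:
  (287/8, 0) → P = 7175/4
  (32, 0) → P = 1600
  (69/2, 11/2) → P = 3747/2
  (32, 7) → P = 1789

The binding constraints are 3x1 + 5x2 = 131 and 8x1 + 2x2 = 287.
Solving simultaneously gives x1 = 69/2, x2 = 11/2.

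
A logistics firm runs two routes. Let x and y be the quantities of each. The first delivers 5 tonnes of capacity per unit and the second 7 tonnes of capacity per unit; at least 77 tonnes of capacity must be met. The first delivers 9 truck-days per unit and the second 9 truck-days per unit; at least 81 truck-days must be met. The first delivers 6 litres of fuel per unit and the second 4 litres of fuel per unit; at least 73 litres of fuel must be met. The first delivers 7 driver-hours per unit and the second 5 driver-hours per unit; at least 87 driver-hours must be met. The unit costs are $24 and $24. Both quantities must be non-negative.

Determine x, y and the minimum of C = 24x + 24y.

The feasible region is unbounded (it extends along (0, 1), (1, 0)), but C strictly increases along every unbounded feasible direction, so there is no improving ray and the minimum is attained at a vertex.

The optimum lies where 5x + 7y = 77 and 7x + 5y = 87.
Solving simultaneously gives x = 28/3, y = 13/3.

x = 28/3, y = 13/3, minimum C = 328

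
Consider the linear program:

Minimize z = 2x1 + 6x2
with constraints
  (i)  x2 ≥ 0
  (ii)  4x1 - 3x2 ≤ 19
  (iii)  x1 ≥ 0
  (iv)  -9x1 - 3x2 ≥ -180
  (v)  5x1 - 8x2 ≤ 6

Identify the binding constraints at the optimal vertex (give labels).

(i) and (iii)

Vertices and z = 2x1 + 6x2:
  (0, 0) → z = 0
  (6/5, 0) → z = 12/5
  (199/13, 183/13) → z = 1496/13
  (134/17, 71/17) → z = 694/17
  (0, 60) → z = 360

The minimum is at (0, 0). Substituting into each constraint, equality holds for (i) and (iii); the remaining constraints have slack.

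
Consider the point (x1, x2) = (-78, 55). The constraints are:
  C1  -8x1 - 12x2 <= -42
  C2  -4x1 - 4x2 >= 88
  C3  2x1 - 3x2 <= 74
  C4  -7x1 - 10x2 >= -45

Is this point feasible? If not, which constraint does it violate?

not feasible — violates C1

Constraint C1: -8x1 - 12x2 = -36, which is not ≤ -42. All other constraints are satisfied.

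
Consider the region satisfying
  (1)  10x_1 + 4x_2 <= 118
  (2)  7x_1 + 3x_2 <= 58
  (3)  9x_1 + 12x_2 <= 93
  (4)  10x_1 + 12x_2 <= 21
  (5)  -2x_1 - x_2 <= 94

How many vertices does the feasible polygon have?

Pairwise boundary intersections that survive every other constraint:
  (61, -123)
  (247, -588)
  (211/18, -433/54)
  (-72, 247/4)
  (-407/5, 344/5)

5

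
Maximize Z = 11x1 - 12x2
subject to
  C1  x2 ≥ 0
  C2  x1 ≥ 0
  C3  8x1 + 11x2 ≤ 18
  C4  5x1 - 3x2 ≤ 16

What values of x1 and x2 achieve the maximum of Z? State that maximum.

Feasible corners and Z = 11x1 - 12x2:
  (0, 0) → Z = 0
  (9/4, 0) → Z = 99/4
  (0, 18/11) → Z = -216/11

x1 = 9/4, x2 = 0, maximum Z = 99/4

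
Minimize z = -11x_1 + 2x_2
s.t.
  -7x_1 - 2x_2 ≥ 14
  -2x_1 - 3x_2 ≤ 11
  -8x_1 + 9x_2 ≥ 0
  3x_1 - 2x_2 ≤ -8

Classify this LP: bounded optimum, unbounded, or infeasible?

bounded optimum

Feasible corners and z = -11x_1 + 2x_2:
  (-11/5, 7/10) → z = 128/5
  (-46/13, -17/13) → z = 472/13
The feasible region has finitely many vertices and no improving ray; the minimum is 128/5 at (-11/5, 7/10).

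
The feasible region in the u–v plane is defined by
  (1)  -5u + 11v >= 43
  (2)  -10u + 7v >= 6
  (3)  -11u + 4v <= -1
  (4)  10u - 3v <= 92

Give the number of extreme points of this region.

4

Intersecting each pair of boundary lines and keeping only the points that satisfy every inequality leaves:
  (47/15, 16/3)
  (183/101, 478/101)
  (331/20, 49/2)
  (365/7, 1002/7)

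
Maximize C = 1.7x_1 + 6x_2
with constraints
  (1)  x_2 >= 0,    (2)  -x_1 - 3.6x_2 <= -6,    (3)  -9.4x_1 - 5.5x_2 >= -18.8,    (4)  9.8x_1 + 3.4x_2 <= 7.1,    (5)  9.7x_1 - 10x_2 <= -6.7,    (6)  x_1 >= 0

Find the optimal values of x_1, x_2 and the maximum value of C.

Corner points and C = 1.7x_1 + 6x_2:
  (129/797, 2585/1594) → C = 79743/7970
  (0, 5/3) → C = 10
  (0, 71/34) → C = 213/17

The optimum lies where 9.8x_1 + 3.4x_2 = 7.1 and x_1 = 0.
Solving simultaneously gives x_1 = 0, x_2 = 71/34.

x_1 = 0, x_2 = 71/34, maximum C = 213/17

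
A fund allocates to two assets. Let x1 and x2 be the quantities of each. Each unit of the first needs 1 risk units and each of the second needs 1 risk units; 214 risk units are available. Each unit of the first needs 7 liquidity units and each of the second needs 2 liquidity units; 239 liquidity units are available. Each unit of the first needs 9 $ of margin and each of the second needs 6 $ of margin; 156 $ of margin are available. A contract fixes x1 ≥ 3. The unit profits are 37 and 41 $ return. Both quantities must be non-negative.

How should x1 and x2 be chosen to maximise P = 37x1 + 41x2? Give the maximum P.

x1 = 3, x2 = 43/2, maximum P = 1985/2

Feasible corners and P = 37x1 + 41x2:
  (52/3, 0) → P = 1924/3
  (3, 0) → P = 111
  (3, 43/2) → P = 1985/2

The optimum lies where 9x1 + 6x2 = 156 and x1 = 3.
Solving simultaneously gives x1 = 3, x2 = 43/2.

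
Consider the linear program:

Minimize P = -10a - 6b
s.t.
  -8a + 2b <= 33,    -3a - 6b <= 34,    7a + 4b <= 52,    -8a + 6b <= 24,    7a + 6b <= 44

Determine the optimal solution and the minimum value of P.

a = 68/7, b = -4, minimum P = -512/7

Corner points and P = -10a - 6b:
  (-133/27, -173/54) → P = 1849/27
  (-75/16, -9/4) → P = 483/8
  (224/15, -197/15) → P = -1058/15
  (68/7, -4) → P = -512/7
  (4/3, 52/9) → P = -48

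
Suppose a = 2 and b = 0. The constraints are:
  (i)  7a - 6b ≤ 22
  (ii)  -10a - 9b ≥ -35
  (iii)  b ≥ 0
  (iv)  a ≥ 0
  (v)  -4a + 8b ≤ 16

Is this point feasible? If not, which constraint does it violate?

feasible

(i): 14 ≤ 22 ✓
(ii): -20 ≥ -35 ✓
(iii): 0 ≥ 0 ✓
(iv): 2 ≥ 0 ✓
(v): -8 ≤ 16 ✓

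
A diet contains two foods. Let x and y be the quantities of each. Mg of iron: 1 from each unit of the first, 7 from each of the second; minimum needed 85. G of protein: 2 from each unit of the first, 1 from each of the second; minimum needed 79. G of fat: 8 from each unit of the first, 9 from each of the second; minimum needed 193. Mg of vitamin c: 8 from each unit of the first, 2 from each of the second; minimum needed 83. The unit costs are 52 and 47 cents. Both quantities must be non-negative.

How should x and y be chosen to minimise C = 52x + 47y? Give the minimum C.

x = 36, y = 7, minimum C = 2201

Corner points and C = 52x + 47y:
  (0, 79) → C = 3713
  (85, 0) → C = 4420
  (36, 7) → C = 2201
The feasible region is unbounded (it extends along (0, 1), (1, 0)), but C strictly increases along every unbounded feasible direction, so there is no improving ray and the minimum is attained at a vertex.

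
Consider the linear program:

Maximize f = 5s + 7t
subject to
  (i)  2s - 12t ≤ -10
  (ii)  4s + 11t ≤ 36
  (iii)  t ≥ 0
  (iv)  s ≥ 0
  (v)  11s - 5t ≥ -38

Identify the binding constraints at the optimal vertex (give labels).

Vertices and f = 5s + 7t:
  (23/5, 8/5) → f = 171/5
  (0, 5/6) → f = 35/6
  (0, 36/11) → f = 252/11

The maximum is at (23/5, 8/5). Substituting into each constraint, equality holds for (i) and (ii); the remaining constraints have slack.

(i) and (ii)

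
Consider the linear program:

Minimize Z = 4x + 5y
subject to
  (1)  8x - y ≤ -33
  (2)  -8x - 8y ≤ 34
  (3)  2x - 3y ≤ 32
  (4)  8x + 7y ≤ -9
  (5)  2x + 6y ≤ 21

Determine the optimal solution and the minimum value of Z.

x = -149/36, y = -1/9, minimum Z = -154/9

Feasible corners and Z = 4x + 5y:
  (-149/36, -1/9) → Z = -154/9
  (-15/4, 3) → Z = 0
  (-93/8, 59/8) → Z = -77/8
  (-201/34, 93/17) → Z = 63/17

The binding constraints are 8x - y = -33 and -8x - 8y = 34.
Solving simultaneously gives x = -149/36, y = -1/9.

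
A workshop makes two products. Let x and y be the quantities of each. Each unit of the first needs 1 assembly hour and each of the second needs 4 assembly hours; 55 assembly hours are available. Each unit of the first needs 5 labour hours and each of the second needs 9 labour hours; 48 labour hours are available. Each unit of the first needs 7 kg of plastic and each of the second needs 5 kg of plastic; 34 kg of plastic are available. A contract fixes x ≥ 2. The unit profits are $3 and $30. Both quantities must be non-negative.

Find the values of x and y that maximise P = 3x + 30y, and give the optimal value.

x = 2, y = 4, maximum P = 126

Extreme points and P = 3x + 30y:
  (34/7, 0) → P = 102/7
  (2, 0) → P = 6
  (2, 4) → P = 126

At the optimal vertex, 7x + 5y = 34 and x = 2.
Solving simultaneously gives x = 2, y = 4.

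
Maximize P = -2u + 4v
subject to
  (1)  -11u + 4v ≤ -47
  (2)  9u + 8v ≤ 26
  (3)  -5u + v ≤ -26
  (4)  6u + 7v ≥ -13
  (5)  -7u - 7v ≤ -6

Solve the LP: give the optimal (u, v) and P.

u = 234/49, v = -104/49, maximum P = -884/49

Feasible corners and P = -2u + 4v:
  (234/49, -104/49) → P = -884/49
  (286/15, -91/5) → P = -1664/15
  (94/21, -76/21) → P = -164/7
  (19, -127/7) → P = -774/7

The optimum lies where 9u + 8v = 26 and -5u + v = -26.
Solving simultaneously gives u = 234/49, v = -104/49.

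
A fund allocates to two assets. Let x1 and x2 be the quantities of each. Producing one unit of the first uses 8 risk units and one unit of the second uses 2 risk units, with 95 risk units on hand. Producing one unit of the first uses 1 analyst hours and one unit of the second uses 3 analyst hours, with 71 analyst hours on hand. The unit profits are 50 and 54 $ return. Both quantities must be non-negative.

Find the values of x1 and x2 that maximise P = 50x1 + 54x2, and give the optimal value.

x1 = 13/2, x2 = 43/2, maximum P = 1486

Extreme points and P = 50x1 + 54x2:
  (0, 0) → P = 0
  (0, 71/3) → P = 1278
  (95/8, 0) → P = 2375/4
  (13/2, 43/2) → P = 1486

The binding constraints are 8x1 + 2x2 = 95 and x1 + 3x2 = 71.
Solving simultaneously gives x1 = 13/2, x2 = 43/2.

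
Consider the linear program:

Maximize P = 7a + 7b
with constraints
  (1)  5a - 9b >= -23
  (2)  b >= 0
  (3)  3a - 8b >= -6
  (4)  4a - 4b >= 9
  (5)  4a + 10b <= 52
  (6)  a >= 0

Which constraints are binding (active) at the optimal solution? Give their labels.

Extreme points and P = 7a + 7b:
  (9/4, 0) → P = 63/4
  (13, 0) → P = 91
  (24/5, 51/20) → P = 1029/20
  (178/31, 90/31) → P = 1876/31

The maximum is at (13, 0). Substituting into each constraint, equality holds for (2) and (5); the remaining constraints have slack.

(2) and (5)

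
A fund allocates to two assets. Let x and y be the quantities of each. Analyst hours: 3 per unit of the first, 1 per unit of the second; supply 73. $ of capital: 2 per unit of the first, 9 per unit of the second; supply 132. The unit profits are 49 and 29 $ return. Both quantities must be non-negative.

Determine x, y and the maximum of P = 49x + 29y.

x = 21, y = 10, maximum P = 1319

Feasible corners and P = 49x + 29y:
  (0, 0) → P = 0
  (0, 44/3) → P = 1276/3
  (73/3, 0) → P = 3577/3
  (21, 10) → P = 1319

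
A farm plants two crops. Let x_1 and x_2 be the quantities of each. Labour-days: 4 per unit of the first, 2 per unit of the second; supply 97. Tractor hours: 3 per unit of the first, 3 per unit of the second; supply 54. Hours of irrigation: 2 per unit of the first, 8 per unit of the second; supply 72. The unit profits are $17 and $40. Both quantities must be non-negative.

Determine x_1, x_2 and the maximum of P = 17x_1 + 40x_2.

x_1 = 12, x_2 = 6, maximum P = 444

Corner points and P = 17x_1 + 40x_2:
  (0, 0) → P = 0
  (0, 9) → P = 360
  (18, 0) → P = 306
  (12, 6) → P = 444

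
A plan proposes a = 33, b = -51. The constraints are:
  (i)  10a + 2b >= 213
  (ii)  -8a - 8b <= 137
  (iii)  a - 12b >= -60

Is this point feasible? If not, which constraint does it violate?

not feasible — violates (ii)

Constraint (ii): -8a - 8b = 144, which is not ≤ 137. All other constraints are satisfied.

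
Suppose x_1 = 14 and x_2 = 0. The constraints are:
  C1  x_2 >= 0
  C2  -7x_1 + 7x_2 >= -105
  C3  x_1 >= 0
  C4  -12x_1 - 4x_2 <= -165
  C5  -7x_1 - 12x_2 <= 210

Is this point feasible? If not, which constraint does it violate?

C1: 0 ≥ 0 ✓
C2: -98 ≥ -105 ✓
C3: 14 ≥ 0 ✓
C4: -168 ≤ -165 ✓
C5: -98 ≤ 210 ✓

feasible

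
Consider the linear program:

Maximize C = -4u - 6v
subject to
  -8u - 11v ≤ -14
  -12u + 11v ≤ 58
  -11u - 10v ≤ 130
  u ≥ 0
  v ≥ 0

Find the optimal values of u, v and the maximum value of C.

Feasible corners and C = -4u - 6v:
  (0, 14/11) → C = -84/11
  (7/4, 0) → C = -7
  (0, 58/11) → C = -348/11
The feasible region is unbounded (it extends along (11, 12), (1, 0)), but C strictly decreases along every unbounded feasible direction, so there is no improving ray and the maximum is attained at a vertex.

At the optimal vertex, -8u - 11v = -14 and v = 0.
Solving simultaneously gives u = 7/4, v = 0.

u = 7/4, v = 0, maximum C = -7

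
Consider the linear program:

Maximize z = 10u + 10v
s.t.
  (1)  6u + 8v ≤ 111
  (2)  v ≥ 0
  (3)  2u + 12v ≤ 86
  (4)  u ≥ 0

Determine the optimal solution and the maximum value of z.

u = 37/2, v = 0, maximum z = 185

Feasible corners and z = 10u + 10v:
  (37/2, 0) → z = 185
  (23/2, 21/4) → z = 335/2
  (0, 0) → z = 0
  (0, 43/6) → z = 215/3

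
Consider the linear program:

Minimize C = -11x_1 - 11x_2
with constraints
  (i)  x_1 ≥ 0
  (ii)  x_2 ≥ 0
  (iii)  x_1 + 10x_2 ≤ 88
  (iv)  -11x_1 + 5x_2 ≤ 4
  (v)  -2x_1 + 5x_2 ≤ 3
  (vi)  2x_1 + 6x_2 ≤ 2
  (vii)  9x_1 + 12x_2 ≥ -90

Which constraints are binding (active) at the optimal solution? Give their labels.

Corner points and C = -11x_1 - 11x_2:
  (0, 0) → C = 0
  (0, 1/3) → C = -11/3
  (1, 0) → C = -11

The minimum is at (1, 0). Substituting into each constraint, equality holds for (ii) and (vi); the remaining constraints have slack.

(ii) and (vi)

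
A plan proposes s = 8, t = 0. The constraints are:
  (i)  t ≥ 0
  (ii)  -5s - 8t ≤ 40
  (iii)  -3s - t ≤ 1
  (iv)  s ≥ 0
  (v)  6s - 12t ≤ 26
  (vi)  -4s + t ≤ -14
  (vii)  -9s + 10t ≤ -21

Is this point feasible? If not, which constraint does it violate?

Constraint (v): 6s - 12t = 48, which is not ≤ 26. All other constraints are satisfied.

not feasible — violates (v)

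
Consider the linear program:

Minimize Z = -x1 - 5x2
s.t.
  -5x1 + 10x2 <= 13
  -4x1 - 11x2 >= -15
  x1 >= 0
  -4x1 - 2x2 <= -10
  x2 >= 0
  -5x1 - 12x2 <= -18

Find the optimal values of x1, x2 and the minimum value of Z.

x1 = 18/7, x2 = 3/7, minimum Z = -33/7

Feasible corners and Z = -x1 - 5x2:
  (15/4, 0) → Z = -15/4
  (18/7, 3/7) → Z = -33/7
  (18/5, 0) → Z = -18/5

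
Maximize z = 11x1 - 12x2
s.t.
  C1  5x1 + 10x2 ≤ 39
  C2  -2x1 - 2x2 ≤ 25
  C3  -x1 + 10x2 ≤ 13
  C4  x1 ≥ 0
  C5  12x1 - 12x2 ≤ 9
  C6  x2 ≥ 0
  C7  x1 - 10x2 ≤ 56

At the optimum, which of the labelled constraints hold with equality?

Corner points and z = 11x1 - 12x2:
  (0, 13/10) → z = -78/5
  (41/18, 55/36) → z = 121/18
  (0, 0) → z = 0
  (3/4, 0) → z = 33/4

The maximum is at (3/4, 0). Substituting into each constraint, equality holds for C5 and C6; the remaining constraints have slack.

C5 and C6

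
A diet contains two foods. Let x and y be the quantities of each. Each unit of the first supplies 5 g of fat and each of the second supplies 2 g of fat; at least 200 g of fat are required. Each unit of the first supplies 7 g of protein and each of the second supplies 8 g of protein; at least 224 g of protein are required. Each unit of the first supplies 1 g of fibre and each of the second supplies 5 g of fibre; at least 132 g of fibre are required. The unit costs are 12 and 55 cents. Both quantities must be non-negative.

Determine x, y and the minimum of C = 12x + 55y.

Vertices and C = 12x + 55y:
  (0, 100) → C = 5500
  (132, 0) → C = 1584
  (32, 20) → C = 1484
The feasible region is unbounded (it extends along (0, 1), (1, 0)), but C strictly increases along every unbounded feasible direction, so there is no improving ray and the minimum is attained at a vertex.

x = 32, y = 20, minimum C = 1484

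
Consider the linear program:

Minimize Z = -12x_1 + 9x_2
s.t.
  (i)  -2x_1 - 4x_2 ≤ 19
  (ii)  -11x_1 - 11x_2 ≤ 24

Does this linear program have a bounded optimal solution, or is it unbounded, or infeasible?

unbounded

From the feasible point (113/22, -161/22), moving in the direction (4, -2) keeps every constraint satisfied while Z decreases without bound.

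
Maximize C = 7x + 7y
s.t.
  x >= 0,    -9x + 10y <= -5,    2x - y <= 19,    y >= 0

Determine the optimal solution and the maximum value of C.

Corner points and C = 7x + 7y:
  (185/11, 161/11) → C = 2422/11
  (5/9, 0) → C = 35/9
  (19/2, 0) → C = 133/2

At the optimal vertex, -9x + 10y = -5 and 2x - y = 19.
Solving simultaneously gives x = 185/11, y = 161/11.

x = 185/11, y = 161/11, maximum C = 2422/11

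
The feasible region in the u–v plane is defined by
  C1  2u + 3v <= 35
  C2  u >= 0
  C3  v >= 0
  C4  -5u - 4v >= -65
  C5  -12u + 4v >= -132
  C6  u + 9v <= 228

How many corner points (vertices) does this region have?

5

The feasible vertices (each the meet of two boundaries and inside every other half-plane) are:
  (0, 35/3)
  (55/7, 45/7)
  (0, 0)
  (11, 0)
  (197/17, 30/17)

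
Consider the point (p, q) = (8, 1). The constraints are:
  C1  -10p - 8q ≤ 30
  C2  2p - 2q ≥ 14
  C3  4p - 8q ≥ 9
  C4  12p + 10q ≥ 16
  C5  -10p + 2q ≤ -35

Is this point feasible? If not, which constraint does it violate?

feasible

C1: -88 ≤ 30 ✓
C2: 14 ≥ 14 ✓
C3: 24 ≥ 9 ✓
C4: 106 ≥ 16 ✓
C5: -78 ≤ -35 ✓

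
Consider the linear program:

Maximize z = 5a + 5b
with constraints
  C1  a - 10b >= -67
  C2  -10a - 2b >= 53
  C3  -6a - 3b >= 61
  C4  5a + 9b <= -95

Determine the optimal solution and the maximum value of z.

a = -88/13, b = -265/39, maximum z = -2645/39

Corner points and z = 5a + 5b:
  (-1553/59, 240/59) → z = -6565/59
  (-37/18, -146/9) → z = -1645/18
  (-88/13, -265/39) → z = -2645/39
The feasible region is unbounded (it extends along (1, -5), (-10, -1)), but z strictly decreases along every unbounded feasible direction, so there is no improving ray and the maximum is attained at a vertex.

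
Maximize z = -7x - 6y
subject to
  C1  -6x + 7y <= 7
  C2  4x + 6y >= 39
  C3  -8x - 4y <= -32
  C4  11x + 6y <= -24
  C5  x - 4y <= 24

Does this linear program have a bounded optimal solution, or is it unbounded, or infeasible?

infeasible

The boundaries -6x + 7y = 7 and 4x + 6y = 39 meet at (231/64, 131/32), but that point violates 11x + 6y ≤ -24. Every candidate vertex is excluded by some other constraint, so the feasible region is empty.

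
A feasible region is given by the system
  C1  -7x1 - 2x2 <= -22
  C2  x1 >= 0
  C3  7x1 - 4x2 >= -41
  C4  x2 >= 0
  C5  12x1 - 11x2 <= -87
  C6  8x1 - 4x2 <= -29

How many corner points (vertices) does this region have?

4

The feasible vertices (each the meet of two boundaries and inside every other half-plane) are:
  (1/7, 21/2)
  (68/101, 873/101)
  (12, 125/4)
  (29/40, 87/10)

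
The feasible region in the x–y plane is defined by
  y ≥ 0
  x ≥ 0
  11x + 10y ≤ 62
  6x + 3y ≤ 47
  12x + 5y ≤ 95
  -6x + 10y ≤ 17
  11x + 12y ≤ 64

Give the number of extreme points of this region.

5

Intersecting each pair of boundary lines and keeping only the points that satisfy every inequality leaves:
  (0, 0)
  (62/11, 0)
  (0, 17/10)
  (52/11, 1)
  (218/91, 571/182)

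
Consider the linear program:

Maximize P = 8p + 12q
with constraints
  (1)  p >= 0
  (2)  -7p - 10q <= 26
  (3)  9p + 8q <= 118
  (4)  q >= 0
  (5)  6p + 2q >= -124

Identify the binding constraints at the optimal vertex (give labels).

(1) and (3)

Vertices and P = 8p + 12q:
  (0, 59/4) → P = 177
  (0, 0) → P = 0
  (118/9, 0) → P = 944/9

The maximum is at (0, 59/4). Substituting into each constraint, equality holds for (1) and (3); the remaining constraints have slack.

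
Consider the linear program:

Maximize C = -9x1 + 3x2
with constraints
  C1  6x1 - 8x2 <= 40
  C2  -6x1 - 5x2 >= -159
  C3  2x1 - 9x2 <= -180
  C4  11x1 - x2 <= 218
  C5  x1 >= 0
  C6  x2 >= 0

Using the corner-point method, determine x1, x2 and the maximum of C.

Vertices and C = -9x1 + 3x2:
  (531/64, 699/32) → C = -585/64
  (0, 159/5) → C = 477/5
  (0, 20) → C = 60

x1 = 0, x2 = 159/5, maximum C = 477/5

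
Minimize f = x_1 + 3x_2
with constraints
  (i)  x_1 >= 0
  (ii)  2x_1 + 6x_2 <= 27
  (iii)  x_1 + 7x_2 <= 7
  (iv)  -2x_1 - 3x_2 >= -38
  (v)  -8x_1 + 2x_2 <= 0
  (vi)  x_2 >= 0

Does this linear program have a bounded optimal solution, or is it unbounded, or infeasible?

Corner points and f = x_1 + 3x_2:
  (0, 0) → f = 0
  (7/29, 28/29) → f = 91/29
  (7, 0) → f = 7
The feasible region has finitely many vertices and no improving ray; the minimum is 0 at (0, 0).

bounded optimum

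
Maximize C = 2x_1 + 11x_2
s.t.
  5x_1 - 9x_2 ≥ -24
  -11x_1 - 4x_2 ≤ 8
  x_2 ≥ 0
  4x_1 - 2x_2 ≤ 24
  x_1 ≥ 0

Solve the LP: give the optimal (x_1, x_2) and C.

x_1 = 132/13, x_2 = 108/13, maximum C = 1452/13

Corner points and C = 2x_1 + 11x_2:
  (132/13, 108/13) → C = 1452/13
  (0, 8/3) → C = 88/3
  (6, 0) → C = 12
  (0, 0) → C = 0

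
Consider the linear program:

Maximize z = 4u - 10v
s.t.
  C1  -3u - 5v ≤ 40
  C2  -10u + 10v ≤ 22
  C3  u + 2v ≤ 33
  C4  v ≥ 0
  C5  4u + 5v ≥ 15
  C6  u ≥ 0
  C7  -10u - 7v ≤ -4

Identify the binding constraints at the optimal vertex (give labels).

C3 and C4

Corner points and z = 4u - 10v:
  (143/15, 176/15) → z = -396/5
  (4/9, 119/45) → z = -74/3
  (33, 0) → z = 132
  (15/4, 0) → z = 15

The maximum is at (33, 0). Substituting into each constraint, equality holds for C3 and C4; the remaining constraints have slack.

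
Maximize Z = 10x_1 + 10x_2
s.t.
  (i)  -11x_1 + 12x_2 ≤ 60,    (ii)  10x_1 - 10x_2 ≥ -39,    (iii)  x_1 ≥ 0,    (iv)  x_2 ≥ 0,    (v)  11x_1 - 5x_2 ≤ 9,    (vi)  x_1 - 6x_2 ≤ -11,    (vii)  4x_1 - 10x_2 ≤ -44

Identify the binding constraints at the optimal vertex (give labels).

(ii) and (v)

Vertices and Z = 10x_1 + 10x_2:
  (19/4, 173/20) → Z = 134
  (5/6, 71/15) → Z = 167/3
  (31/9, 52/9) → Z = 830/9

The maximum is at (19/4, 173/20). Substituting into each constraint, equality holds for (ii) and (v); the remaining constraints have slack.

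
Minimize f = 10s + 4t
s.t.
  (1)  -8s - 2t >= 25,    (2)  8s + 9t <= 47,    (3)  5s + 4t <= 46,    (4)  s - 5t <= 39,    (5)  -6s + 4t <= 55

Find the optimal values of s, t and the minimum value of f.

s = -431/26, t = -289/26, minimum f = -2733/13

Corner points and f = 10s + 4t:
  (-47/42, -337/42) → f = -303/7
  (-105/22, 145/22) → f = -235/11
  (-431/26, -289/26) → f = -2733/13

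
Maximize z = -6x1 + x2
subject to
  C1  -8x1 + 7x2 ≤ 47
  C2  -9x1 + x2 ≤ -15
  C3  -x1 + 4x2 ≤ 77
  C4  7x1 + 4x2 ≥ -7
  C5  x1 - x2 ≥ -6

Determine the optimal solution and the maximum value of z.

The feasible region is unbounded (it extends along (4, -7), (4, 1)), but z strictly decreases along every unbounded feasible direction, so there is no improving ray and the maximum is attained at a vertex.

x1 = 21/8, x2 = 69/8, maximum z = -57/8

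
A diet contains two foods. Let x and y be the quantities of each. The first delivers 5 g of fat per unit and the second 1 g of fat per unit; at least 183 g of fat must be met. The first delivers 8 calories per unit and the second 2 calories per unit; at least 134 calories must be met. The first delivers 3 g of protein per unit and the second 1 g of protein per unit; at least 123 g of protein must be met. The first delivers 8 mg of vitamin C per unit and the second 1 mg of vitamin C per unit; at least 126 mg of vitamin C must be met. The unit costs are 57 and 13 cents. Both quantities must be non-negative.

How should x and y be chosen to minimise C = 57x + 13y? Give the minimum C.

The feasible region is unbounded (it extends along (0, 1), (1, 0)), but C strictly increases along every unbounded feasible direction, so there is no improving ray and the minimum is attained at a vertex.

x = 30, y = 33, minimum C = 2139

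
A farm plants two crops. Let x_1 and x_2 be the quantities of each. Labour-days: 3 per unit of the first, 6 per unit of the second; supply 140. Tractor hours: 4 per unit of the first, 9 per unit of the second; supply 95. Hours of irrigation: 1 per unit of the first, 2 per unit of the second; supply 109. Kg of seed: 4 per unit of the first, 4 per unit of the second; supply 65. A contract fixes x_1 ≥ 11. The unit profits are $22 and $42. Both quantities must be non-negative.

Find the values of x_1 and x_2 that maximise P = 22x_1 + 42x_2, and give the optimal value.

x_1 = 11, x_2 = 21/4, maximum P = 925/2

At the optimal vertex, 4x_1 + 4x_2 = 65 and x_1 = 11.
Solving simultaneously gives x_1 = 11, x_2 = 21/4.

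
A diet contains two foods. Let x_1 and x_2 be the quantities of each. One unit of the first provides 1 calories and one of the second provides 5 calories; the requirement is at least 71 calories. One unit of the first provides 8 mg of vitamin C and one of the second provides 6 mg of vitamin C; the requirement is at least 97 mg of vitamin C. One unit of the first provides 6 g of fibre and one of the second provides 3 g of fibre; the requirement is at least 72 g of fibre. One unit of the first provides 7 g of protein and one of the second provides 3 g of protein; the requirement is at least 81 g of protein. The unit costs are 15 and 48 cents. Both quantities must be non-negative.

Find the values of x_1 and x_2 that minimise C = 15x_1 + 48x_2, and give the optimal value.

Feasible corners and C = 15x_1 + 48x_2:
  (0, 27) → C = 1296
  (71, 0) → C = 1065
  (6, 13) → C = 714
The feasible region is unbounded (it extends along (0, 1), (1, 0)), but C strictly increases along every unbounded feasible direction, so there is no improving ray and the minimum is attained at a vertex.

The optimum lies where x_1 + 5x_2 = 71 and 7x_1 + 3x_2 = 81.
Solving simultaneously gives x_1 = 6, x_2 = 13.

x_1 = 6, x_2 = 13, minimum C = 714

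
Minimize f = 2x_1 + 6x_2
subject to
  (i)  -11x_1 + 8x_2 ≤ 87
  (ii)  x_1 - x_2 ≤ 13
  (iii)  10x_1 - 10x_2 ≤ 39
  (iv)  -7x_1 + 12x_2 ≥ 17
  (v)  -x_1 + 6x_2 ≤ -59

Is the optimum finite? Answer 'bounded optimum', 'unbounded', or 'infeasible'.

The boundaries -11x_1 + 8x_2 = 87 and 10x_1 - 10x_2 = 39 meet at (-197/5, -433/10), but that point violates -7x_1 + 12x_2 ≥ 17. Every candidate vertex is excluded by some other constraint, so the feasible region is empty.

infeasible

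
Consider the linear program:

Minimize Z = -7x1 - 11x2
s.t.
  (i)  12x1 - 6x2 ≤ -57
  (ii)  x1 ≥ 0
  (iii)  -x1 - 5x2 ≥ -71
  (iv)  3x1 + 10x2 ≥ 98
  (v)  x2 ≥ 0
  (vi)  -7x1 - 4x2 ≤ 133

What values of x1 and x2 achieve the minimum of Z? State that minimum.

Extreme points and Z = -7x1 - 11x2:
  (47/22, 303/22) → Z = -1831/11
  (3/23, 449/46) → Z = -4981/46
  (0, 71/5) → Z = -781/5
  (0, 49/5) → Z = -539/5

x1 = 47/22, x2 = 303/22, minimum Z = -1831/11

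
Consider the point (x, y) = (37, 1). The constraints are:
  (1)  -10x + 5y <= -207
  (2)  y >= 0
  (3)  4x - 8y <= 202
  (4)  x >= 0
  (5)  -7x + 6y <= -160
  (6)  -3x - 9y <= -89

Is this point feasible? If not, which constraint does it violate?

feasible

(1): -365 ≤ -207 ✓
(2): 1 ≥ 0 ✓
(3): 140 ≤ 202 ✓
(4): 37 ≥ 0 ✓
(5): -253 ≤ -160 ✓
(6): -120 ≤ -89 ✓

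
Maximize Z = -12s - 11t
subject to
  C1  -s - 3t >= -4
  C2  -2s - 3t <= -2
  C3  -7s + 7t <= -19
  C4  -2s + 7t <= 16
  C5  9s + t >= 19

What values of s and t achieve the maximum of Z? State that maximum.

s = 11/5, t = -4/5, maximum Z = -88/5

Extreme points and Z = -12s - 11t:
  (85/28, 9/28) → Z = -1119/28
  (11/5, -4/5) → Z = -88/5
  (76/35, -19/35) → Z = -703/35
The feasible region is unbounded (it extends along (3, -1), (3, -2)), but Z strictly decreases along every unbounded feasible direction, so there is no improving ray and the maximum is attained at a vertex.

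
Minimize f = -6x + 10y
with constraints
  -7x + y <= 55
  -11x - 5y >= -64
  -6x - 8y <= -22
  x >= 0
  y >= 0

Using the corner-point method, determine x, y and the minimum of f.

x = 64/11, y = 0, minimum f = -384/11

Vertices and f = -6x + 10y:
  (0, 64/5) → f = 128
  (64/11, 0) → f = -384/11
  (0, 11/4) → f = 55/2
  (11/3, 0) → f = -22

The binding constraints are -11x - 5y = -64 and y = 0.
Solving simultaneously gives x = 64/11, y = 0.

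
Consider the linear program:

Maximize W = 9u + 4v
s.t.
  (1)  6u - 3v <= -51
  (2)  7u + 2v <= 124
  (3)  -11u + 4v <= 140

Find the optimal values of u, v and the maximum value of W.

u = 108/25, v = 1172/25, maximum W = 1132/5

Feasible corners and W = 9u + 4v:
  (90/11, 367/11) → W = 2278/11
  (-24, -31) → W = -340
  (108/25, 1172/25) → W = 1132/5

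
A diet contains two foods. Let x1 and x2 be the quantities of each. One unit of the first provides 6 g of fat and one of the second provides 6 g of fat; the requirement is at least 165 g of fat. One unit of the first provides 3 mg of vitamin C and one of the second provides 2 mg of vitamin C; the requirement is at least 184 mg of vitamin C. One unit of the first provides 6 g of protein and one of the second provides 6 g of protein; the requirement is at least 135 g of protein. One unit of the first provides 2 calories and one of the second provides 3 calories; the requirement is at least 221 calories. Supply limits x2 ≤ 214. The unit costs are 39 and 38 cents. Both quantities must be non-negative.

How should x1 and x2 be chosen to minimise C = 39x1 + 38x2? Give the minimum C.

The feasible region is unbounded (it extends along (1, 0)), but C strictly increases along every unbounded feasible direction, so there is no improving ray and the minimum is attained at a vertex.

The binding constraints are 3x1 + 2x2 = 184 and 2x1 + 3x2 = 221.
Solving simultaneously gives x1 = 22, x2 = 59.

x1 = 22, x2 = 59, minimum C = 3100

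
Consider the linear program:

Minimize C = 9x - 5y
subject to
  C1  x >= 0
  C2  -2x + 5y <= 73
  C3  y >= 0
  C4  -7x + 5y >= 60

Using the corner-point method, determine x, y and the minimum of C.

Feasible corners and C = 9x - 5y:
  (0, 73/5) → C = -73
  (0, 12) → C = -60
  (13/5, 391/25) → C = -274/5

x = 0, y = 73/5, minimum C = -73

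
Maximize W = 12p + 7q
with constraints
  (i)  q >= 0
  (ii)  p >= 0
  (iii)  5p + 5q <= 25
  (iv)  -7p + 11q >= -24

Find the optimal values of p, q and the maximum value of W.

p = 79/18, q = 11/18, maximum W = 1025/18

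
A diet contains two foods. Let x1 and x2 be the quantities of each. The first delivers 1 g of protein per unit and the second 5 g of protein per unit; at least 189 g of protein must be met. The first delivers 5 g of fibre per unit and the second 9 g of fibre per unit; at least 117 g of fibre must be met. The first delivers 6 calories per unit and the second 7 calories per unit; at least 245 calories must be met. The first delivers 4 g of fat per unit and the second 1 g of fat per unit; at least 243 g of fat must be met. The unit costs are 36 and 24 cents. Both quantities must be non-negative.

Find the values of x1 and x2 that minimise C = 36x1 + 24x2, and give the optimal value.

Feasible corners and C = 36x1 + 24x2:
  (0, 243) → C = 5832
  (189, 0) → C = 6804
  (54, 27) → C = 2592
The feasible region is unbounded (it extends along (0, 1), (1, 0)), but C strictly increases along every unbounded feasible direction, so there is no improving ray and the minimum is attained at a vertex.

The binding constraints are x1 + 5x2 = 189 and 4x1 + x2 = 243.
Solving simultaneously gives x1 = 54, x2 = 27.

x1 = 54, x2 = 27, minimum C = 2592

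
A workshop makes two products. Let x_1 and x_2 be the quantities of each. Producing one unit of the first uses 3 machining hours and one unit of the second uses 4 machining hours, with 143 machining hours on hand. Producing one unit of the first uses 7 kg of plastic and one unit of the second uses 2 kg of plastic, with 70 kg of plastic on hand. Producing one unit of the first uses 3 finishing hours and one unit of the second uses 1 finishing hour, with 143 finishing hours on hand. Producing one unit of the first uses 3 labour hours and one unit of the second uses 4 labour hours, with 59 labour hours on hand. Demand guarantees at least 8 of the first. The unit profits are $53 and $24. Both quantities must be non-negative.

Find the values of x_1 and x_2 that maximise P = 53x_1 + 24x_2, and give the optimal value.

Vertices and P = 53x_1 + 24x_2:
  (10, 0) → P = 530
  (8, 0) → P = 424
  (8, 7) → P = 592

At the optimal vertex, 7x_1 + 2x_2 = 70 and x_1 = 8.
Solving simultaneously gives x_1 = 8, x_2 = 7.

x_1 = 8, x_2 = 7, maximum P = 592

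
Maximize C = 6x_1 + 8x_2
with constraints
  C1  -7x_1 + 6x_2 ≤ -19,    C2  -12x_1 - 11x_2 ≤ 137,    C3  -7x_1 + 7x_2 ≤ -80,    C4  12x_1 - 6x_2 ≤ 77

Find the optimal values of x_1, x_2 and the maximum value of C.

Extreme points and C = 6x_1 + 8x_2:
  (-79/161, -1919/161) → C = -15826/161
  (25/204, -214/17) → C = -3399/34
  (59/42, -421/42) → C = -1507/21

The binding constraints are -7x_1 + 7x_2 = -80 and 12x_1 - 6x_2 = 77.
Solving simultaneously gives x_1 = 59/42, x_2 = -421/42.

x_1 = 59/42, x_2 = -421/42, maximum C = -1507/21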